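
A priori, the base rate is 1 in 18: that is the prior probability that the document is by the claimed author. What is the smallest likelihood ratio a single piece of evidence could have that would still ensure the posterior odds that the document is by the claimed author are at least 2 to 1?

Prior odds = (1/18)/(17/18) = 1/17.
Target odds = 2.
Required Bayes factor = 2 ÷ (1/17) = 34.

34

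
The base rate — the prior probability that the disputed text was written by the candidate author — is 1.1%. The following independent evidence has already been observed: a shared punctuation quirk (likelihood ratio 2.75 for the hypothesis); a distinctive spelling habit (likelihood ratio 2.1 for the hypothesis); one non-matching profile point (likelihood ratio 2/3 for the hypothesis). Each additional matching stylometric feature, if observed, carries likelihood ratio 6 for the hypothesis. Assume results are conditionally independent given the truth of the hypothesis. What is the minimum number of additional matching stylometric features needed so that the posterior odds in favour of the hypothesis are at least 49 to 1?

Prior odds = 0.011/0.989 = 11/989.
Combined Bayes factor of the evidence already in hand = 2.75 × 2.1 × (2/3) = 3.85.
Odds after that evidence = (11/989) × 3.85 = 847/19780.
Target odds = 49.
Need 6ⁿ ≥ 49 ÷ (847/19780) = 138460/121.
6³ = 216 falls short of 138460/121 but 6⁴ = 1296 reaches it, so n = 4.

4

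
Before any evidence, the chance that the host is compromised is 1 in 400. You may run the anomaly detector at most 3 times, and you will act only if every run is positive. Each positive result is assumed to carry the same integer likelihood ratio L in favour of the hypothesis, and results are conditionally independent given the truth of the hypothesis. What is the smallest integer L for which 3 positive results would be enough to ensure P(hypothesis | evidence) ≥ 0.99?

35

Prior odds = 0.0025/0.9975 = 1/399.
Target odds = 0.99/0.01 = 99.
Need L³ ≥ 99 ÷ (1/399) = 39501.
34³ = 39304 < 39501 ≤ 42875 = 35³, so L = 35.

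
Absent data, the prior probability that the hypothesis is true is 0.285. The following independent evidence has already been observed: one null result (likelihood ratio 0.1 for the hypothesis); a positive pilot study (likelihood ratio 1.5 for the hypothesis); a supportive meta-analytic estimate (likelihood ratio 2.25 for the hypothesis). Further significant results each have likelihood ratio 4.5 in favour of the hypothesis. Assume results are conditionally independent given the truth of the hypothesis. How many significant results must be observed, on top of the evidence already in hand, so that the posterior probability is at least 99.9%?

Prior odds = 0.285/0.715 = 57/143.
Combined Bayes factor of the evidence already in hand = 0.1 × 1.5 × 2.25 = 0.3375.
Odds after that evidence = (57/143) × 0.3375 = 1539/11440.
Target odds = 0.999/0.001 = 999.
Need 4.5ⁿ ≥ 999 ÷ (1539/11440) = 423280/57.
4.5⁵ = 1845.28125 falls short of 423280/57 but 4.5⁶ = 8303.765625 reaches it, so n = 6.

6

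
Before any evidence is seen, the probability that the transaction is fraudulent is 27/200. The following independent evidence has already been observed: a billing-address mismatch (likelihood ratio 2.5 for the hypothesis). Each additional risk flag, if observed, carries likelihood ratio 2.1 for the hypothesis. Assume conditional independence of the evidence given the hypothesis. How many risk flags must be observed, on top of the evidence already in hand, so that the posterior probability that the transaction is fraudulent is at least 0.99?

Prior odds = 0.135/0.865 = 27/173.
Bayes factor of the evidence already in hand = 2.5.
Odds after that evidence = (27/173) × 2.5 = 135/346.
Target odds = 0.99/0.01 = 99.
Need 2.1ⁿ ≥ 99 ÷ (135/346) = 3806/15.
2.1⁷ ≈180.109 falls short of 3806/15 but 2.1⁸ ≈378.229 reaches it, so n = 8.

8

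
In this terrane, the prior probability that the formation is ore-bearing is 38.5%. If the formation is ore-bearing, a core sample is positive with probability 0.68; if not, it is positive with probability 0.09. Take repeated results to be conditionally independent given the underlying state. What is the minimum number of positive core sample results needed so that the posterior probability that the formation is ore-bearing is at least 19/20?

Prior odds = 0.385/0.615 = 77/123.
Likelihood ratio of a positive = 0.68/0.09 = 68/9.
Target posterior odds = 0.95/0.05 = 19.
Require (68/9)ⁿ ≥ 19 ÷ (77/123) = 2337/77.
(68/9)¹ = 68/9 falls short of 2337/77 but (68/9)² = 4624/81 reaches it, so n = 2.

2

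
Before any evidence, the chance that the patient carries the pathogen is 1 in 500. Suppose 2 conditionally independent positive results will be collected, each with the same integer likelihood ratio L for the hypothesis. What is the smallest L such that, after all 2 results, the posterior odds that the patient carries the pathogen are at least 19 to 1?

98

Prior odds = 0.002/0.998 = 1/499.
Target odds = 19.
Need L² ≥ 19 ÷ (1/499) = 9481.
97² = 9409 < 9481 ≤ 9604 = 98², so L = 98.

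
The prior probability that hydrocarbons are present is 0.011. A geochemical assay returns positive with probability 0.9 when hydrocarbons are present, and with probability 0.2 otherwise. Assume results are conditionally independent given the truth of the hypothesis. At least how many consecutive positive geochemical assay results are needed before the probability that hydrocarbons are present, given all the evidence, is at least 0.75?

4

Prior odds: 0.011 ÷ 0.989 = 11/989.
Likelihood ratio of a positive result = 0.9/0.2 = 4.5.
Target odds: 0.75 ÷ 0.25 = 3.
Need (11/989) × 4.5ⁿ ≥ 3, i.e. 4.5ⁿ ≥ 2967/11.
4.5³ = 91.125 falls short of 2967/11 but 4.5⁴ = 410.0625 reaches it, so n = 4.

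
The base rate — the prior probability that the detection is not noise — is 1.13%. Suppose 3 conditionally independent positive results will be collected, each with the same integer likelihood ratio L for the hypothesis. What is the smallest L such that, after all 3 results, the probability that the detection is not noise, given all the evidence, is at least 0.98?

Prior odds = 0.0113/0.9887 = 113/9887.
Target odds = 0.98/0.02 = 49.
Need L³ ≥ 49 ÷ (113/9887) = 484463/113.
16³ = 4096 < 484463/113 ≤ 4913 = 17³, so L = 17.

17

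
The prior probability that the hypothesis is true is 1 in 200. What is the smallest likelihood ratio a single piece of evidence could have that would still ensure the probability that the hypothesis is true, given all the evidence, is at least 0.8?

Prior odds = 0.005/0.995 = 1/199.
Target odds = 0.8/0.2 = 4.
Required Bayes factor = 4 ÷ (1/199) = 796.

796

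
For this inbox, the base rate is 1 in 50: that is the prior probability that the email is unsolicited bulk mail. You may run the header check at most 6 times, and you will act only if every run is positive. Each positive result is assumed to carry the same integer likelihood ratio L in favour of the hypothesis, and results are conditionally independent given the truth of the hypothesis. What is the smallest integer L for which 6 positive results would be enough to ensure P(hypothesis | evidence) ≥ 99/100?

5

Prior odds = 0.02/0.98 = 1/49.
Target odds = 0.99/0.01 = 99.
Need L⁶ ≥ 99 ÷ (1/49) = 4851.
4⁶ = 4096 < 4851 ≤ 15625 = 5⁶, so L = 5.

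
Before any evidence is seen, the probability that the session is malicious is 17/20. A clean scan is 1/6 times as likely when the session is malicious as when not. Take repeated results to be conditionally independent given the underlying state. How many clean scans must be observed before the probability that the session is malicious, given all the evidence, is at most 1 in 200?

4

Prior odds = 0.85/0.15 = 17/3.
Likelihood ratio per clean scan = 1/6.
Target posterior odds = 0.005/0.995 = 1/199.
Require (1/6)ⁿ ≤ 1/199 ÷ (17/3) = 3/3383.
(1/6)³ = 1/216 is still above 3/3383 but (1/6)⁴ = 1/1296 is at or below it, so n = 4.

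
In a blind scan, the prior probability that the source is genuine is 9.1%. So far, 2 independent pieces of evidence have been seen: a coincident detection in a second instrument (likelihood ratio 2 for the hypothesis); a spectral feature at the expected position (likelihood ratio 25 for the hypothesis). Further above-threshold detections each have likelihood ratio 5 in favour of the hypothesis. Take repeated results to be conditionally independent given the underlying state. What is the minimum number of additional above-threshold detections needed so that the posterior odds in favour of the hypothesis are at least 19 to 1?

1

Prior odds = 0.091/0.909 = 91/909.
Combined Bayes factor of the evidence already in hand = 2 × 25 = 50.
Odds after that evidence = (91/909) × 50 = 4550/909.
Target odds = 19.
Need 5ⁿ ≥ 19 ÷ (4550/909) = 17271/4550.
5¹ = 5, which meets the required 17271/4550; so n = 1.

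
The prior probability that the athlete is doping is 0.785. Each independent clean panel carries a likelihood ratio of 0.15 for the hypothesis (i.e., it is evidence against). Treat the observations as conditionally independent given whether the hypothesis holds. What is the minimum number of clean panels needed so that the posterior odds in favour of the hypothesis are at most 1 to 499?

Prior odds = 0.785/0.215 = 157/43.
Likelihood ratio per clean panel = 0.15.
Target odds = 1/499.
Need (157/43) × 0.15ⁿ ≤ 1/499, i.e. 0.15ⁿ ≤ 43/78343.
0.15³ = 0.003375 is still above 43/78343 but 0.15⁴ = 81/160000 is at or below it, so n = 4.

4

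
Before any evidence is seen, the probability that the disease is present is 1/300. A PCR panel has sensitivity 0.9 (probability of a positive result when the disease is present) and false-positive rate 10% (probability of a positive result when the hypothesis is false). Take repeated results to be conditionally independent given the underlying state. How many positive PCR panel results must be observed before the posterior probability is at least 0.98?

5

Prior odds = (1/300)/(299/300) = 1/299.
Likelihood ratio of a positive result = 0.9/0.1 = 9.
Target odds: 0.98 ÷ 0.02 = 49.
Need (1/299) × 9ⁿ ≥ 49, i.e. 9ⁿ ≥ 14651.
9⁴ = 6561 falls short of 14651 but 9⁵ = 59049 reaches it, so n = 5.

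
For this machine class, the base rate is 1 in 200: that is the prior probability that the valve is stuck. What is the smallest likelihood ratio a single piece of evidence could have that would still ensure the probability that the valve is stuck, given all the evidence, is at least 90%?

Prior odds = 0.005/0.995 = 1/199.
Target odds = 0.9/0.1 = 9.
Required Bayes factor = 9 ÷ (1/199) = 1791.

1791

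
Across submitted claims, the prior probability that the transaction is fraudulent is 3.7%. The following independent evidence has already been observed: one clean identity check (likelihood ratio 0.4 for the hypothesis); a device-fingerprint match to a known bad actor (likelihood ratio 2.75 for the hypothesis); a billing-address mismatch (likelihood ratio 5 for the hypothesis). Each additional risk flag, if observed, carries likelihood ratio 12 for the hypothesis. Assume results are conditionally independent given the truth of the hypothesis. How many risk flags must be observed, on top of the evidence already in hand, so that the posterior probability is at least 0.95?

Prior odds = 0.037/0.963 = 37/963.
Combined Bayes factor of the evidence already in hand = 0.4 × 2.75 × 5 = 5.5.
Odds after that evidence = (37/963) × 5.5 = 407/1926.
Target odds = 0.95/0.05 = 19.
Need 12ⁿ ≥ 19 ÷ (407/1926) = 36594/407.
12¹ = 12 falls short of 36594/407 but 12² = 144 reaches it, so n = 2.

2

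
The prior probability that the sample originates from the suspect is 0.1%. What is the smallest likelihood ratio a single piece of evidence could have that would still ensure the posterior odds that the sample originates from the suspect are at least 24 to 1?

Prior odds = 0.001/0.999 = 1/999.
Target odds = 24.
Required Bayes factor = 24 ÷ (1/999) = 23976.

23976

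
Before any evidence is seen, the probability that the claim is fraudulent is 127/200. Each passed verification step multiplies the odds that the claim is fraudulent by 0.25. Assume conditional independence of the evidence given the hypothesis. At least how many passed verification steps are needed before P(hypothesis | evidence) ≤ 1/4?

Prior odds: 0.635 ÷ 0.365 = 127/73.
Likelihood ratio per passed verification step = 0.25.
Target odds: 0.25 ÷ 0.75 = 1/3.
Need (127/73) × 0.25ⁿ ≤ 1/3, i.e. 0.25ⁿ ≤ 73/381.
0.25¹ = 0.25 is still above 73/381 but 0.25² = 0.0625 is at or below it, so n = 2.

2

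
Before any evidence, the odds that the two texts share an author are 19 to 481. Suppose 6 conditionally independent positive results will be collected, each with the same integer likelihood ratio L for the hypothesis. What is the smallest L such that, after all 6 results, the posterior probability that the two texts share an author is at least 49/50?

4

Prior odds = 19/481.
Target odds = 0.98/0.02 = 49.
Need L⁶ ≥ 49 ÷ (19/481) = 23569/19.
3⁶ = 729 < 23569/19 ≤ 4096 = 4⁶, so L = 4.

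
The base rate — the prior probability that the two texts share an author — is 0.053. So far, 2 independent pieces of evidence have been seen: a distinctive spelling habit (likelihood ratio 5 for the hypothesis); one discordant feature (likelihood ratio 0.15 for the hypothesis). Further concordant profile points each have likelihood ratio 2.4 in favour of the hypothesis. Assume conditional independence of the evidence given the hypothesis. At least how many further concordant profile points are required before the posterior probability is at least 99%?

Prior odds = 0.053/0.947 = 53/947.
Combined Bayes factor of the evidence already in hand = 5 × 0.15 = 0.75.
Odds after that evidence = (53/947) × 0.75 = 159/3788.
Target odds = 0.99/0.01 = 99.
Need 2.4ⁿ ≥ 99 ÷ (159/3788) = 125004/53.
2.4⁸ = 429981696/390625 falls short of 125004/53 but 2.4⁹ ≈2641.81 reaches it, so n = 9.

9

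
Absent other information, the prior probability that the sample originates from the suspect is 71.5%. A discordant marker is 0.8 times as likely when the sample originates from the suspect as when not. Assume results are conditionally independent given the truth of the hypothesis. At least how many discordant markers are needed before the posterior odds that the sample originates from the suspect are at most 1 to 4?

11

Prior odds = 0.715/0.285 = 143/57.
Likelihood ratio per discordant marker = 0.8.
Target odds = 0.25.
Require 0.8ⁿ ≤ 0.25 ÷ (143/57) = 57/572.
0.8¹⁰ = 1048576/9765625 is still above 57/572 but 0.8¹¹ = 4194304/48828125 is at or below it, so n = 11.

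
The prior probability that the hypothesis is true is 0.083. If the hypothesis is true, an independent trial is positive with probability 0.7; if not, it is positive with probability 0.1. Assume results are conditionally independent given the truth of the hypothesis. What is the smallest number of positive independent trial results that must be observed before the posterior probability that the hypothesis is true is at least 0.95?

Prior odds = 0.083/0.917 = 83/917.
Likelihood ratio of a positive = 0.7/0.1 = 7.
Target odds: 0.95 ÷ 0.05 = 19.
Require 7ⁿ ≥ 19 ÷ (83/917) = 17423/83.
7² = 49 falls short of 17423/83 but 7³ = 343 reaches it, so n = 3.

3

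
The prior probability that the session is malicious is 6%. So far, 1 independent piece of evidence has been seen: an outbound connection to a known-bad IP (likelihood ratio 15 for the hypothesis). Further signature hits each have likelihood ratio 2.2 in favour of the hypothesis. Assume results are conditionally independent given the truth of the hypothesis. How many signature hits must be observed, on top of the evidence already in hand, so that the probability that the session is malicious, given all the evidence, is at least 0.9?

3

Prior odds = 0.06/0.94 = 3/47.
Bayes factor of the evidence already in hand = 15.
Odds after that evidence = (3/47) × 15 = 45/47.
Target odds = 0.9/0.1 = 9.
Need 2.2ⁿ ≥ 9 ÷ (45/47) = 9.4.
2.2² = 4.84 falls short of 9.4 but 2.2³ = 10.648 reaches it, so n = 3.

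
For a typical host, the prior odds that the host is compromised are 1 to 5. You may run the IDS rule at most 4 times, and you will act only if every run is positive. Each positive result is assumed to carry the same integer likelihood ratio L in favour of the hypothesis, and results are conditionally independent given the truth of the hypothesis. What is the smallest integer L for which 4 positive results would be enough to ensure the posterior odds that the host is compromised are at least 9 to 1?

3

Prior odds = 0.2.
Target odds = 9.
Need L⁴ ≥ 9 ÷ 0.2 = 45.
2⁴ = 16 < 45 ≤ 81 = 3⁴, so L = 3.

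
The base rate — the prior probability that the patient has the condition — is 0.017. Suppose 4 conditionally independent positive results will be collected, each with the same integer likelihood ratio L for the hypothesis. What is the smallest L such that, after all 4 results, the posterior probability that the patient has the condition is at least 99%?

9

Prior odds = 0.017/0.983 = 17/983.
Target odds = 0.99/0.01 = 99.
Need L⁴ ≥ 99 ÷ (17/983) = 97317/17.
8⁴ = 4096 < 97317/17 ≤ 6561 = 9⁴, so L = 9.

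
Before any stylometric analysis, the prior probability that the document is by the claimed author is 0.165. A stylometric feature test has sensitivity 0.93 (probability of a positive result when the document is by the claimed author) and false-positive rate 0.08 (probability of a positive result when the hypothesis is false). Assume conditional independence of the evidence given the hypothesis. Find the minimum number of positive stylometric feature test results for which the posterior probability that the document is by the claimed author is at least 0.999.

4

Prior odds = 0.165/0.835 = 33/167.
Likelihood ratio of a positive result = 0.93/0.08 = 11.625.
Target posterior odds = 0.999/0.001 = 999.
Need (33/167) × 11.625ⁿ ≥ 999, i.e. 11.625ⁿ ≥ 55611/11.
11.625³ = 804357/512 falls short of 55611/11 but 11.625⁴ = 74805201/4096 reaches it, so n = 4.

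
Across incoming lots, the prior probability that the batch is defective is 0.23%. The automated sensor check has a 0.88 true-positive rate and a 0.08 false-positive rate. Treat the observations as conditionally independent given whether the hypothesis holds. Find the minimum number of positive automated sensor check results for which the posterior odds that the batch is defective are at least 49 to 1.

5

Prior odds = 0.0023/0.9977 = 23/9977.
Likelihood ratio of a positive result = 0.88/0.08 = 11.
Target odds = 49.
Require 11ⁿ ≥ 49 ÷ (23/9977) = 488873/23.
11⁴ = 14641 falls short of 488873/23 but 11⁵ = 161051 reaches it, so n = 5.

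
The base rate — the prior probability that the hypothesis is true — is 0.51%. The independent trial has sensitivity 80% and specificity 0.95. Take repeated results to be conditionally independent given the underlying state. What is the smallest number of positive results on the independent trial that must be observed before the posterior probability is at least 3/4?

3

Prior odds = 0.0051/0.9949 = 51/9949.
False-positive rate = 1 − 0.95 = 0.05; likelihood ratio of a positive = 0.8/0.05 = 16.
Target posterior odds = 0.75/0.25 = 3.
Require 16ⁿ ≥ 3 ÷ (51/9949) = 9949/17.
16² = 256 falls short of 9949/17 but 16³ = 4096 reaches it, so n = 3.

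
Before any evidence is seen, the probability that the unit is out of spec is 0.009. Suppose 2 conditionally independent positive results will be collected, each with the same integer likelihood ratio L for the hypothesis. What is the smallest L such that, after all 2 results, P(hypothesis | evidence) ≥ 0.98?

74

Prior odds = 0.009/0.991 = 9/991.
Target odds = 0.98/0.02 = 49.
Need L² ≥ 49 ÷ (9/991) = 48559/9.
73² = 5329 < 48559/9 ≤ 5476 = 74², so L = 74.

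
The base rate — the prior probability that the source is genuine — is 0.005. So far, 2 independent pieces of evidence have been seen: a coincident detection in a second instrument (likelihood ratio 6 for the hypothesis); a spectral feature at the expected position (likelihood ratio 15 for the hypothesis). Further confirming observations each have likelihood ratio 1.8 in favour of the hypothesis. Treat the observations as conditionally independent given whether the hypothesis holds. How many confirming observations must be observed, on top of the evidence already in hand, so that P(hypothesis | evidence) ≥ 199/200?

11

Prior odds = 0.005/0.995 = 1/199.
Combined Bayes factor of the evidence already in hand = 6 × 15 = 90.
Odds after that evidence = (1/199) × 90 = 90/199.
Target odds = 0.995/0.005 = 199.
Need 1.8ⁿ ≥ 199 ÷ (90/199) = 39601/90.
1.8¹⁰ ≈357.047 falls short of 39601/90 but 1.8¹¹ ≈642.684 reaches it, so n = 11.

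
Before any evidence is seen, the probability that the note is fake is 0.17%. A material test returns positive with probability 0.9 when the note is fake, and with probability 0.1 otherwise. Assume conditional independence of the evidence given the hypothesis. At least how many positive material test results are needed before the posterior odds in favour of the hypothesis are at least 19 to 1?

Prior odds: 0.0017 ÷ 0.9983 = 17/9983.
Likelihood ratio of a positive result = 0.9/0.1 = 9.
Target odds = 19.
Need (17/9983) × 9ⁿ ≥ 19, i.e. 9ⁿ ≥ 189677/17.
9⁴ = 6561 falls short of 189677/17 but 9⁵ = 59049 reaches it, so n = 5.

5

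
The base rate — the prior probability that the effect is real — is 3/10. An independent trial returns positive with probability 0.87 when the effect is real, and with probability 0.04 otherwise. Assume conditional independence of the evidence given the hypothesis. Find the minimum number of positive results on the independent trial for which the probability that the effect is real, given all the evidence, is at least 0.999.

3

Prior odds = 0.3/0.7 = 3/7.
Likelihood ratio of a positive result = 0.87/0.04 = 21.75.
Target odds: 0.999 ÷ 0.001 = 999.
Need (3/7) × 21.75ⁿ ≥ 999, i.e. 21.75ⁿ ≥ 2331.
21.75² = 473.0625 falls short of 2331 but 21.75³ = 658503/64 reaches it, so n = 3.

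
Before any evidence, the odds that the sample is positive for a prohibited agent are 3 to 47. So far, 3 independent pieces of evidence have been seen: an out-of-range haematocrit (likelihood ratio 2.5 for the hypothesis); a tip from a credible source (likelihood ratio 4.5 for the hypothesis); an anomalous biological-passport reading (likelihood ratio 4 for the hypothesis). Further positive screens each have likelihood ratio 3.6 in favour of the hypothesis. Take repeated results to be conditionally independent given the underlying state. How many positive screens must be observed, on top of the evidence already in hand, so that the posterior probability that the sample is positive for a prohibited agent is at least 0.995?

4

Prior odds = 3/47.
Combined Bayes factor of the evidence already in hand = 2.5 × 4.5 × 4 = 45.
Odds after that evidence = (3/47) × 45 = 135/47.
Target odds = 0.995/0.005 = 199.
Need 3.6ⁿ ≥ 199 ÷ (135/47) = 9353/135.
3.6³ = 46.656 falls short of 9353/135 but 3.6⁴ = 167.9616 reaches it, so n = 4.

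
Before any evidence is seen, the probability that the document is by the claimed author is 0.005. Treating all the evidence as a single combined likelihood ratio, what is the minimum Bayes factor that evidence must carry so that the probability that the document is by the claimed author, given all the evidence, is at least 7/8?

1393

Prior odds = 0.005/0.995 = 1/199.
Target odds = 0.875/0.125 = 7.
Required Bayes factor = 7 ÷ (1/199) = 1393.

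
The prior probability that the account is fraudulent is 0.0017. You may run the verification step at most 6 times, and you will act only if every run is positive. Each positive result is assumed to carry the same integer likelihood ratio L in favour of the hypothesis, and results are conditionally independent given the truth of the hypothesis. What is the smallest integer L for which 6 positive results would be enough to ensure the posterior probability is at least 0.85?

4

Prior odds = 0.0017/0.9983 = 17/9983.
Target odds = 0.85/0.15 = 17/3.
Need L⁶ ≥ 17/3 ÷ (17/9983) = 9983/3.
3⁶ = 729 < 9983/3 ≤ 4096 = 4⁶, so L = 4.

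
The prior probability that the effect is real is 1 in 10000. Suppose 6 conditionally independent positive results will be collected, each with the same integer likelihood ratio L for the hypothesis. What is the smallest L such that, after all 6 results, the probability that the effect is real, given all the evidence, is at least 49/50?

9

Prior odds = 0.0001/0.9999 = 1/9999.
Target odds = 0.98/0.02 = 49.
Need L⁶ ≥ 49 ÷ (1/9999) = 489951.
8⁶ = 262144 < 489951 ≤ 531441 = 9⁶, so L = 9.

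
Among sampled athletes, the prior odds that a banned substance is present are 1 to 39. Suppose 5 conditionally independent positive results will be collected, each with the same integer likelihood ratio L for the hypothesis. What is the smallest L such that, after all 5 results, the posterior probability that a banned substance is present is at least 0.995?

6

Prior odds = 1/39.
Target odds = 0.995/0.005 = 199.
Need L⁵ ≥ 199 ÷ (1/39) = 7761.
5⁵ = 3125 < 7761 ≤ 7776 = 6⁵, so L = 6.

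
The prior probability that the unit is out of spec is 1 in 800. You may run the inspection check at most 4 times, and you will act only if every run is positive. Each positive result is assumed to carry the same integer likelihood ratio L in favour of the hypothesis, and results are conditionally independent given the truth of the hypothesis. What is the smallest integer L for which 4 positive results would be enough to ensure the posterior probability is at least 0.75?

7

Prior odds = 0.00125/0.99875 = 1/799.
Target odds = 0.75/0.25 = 3.
Need L⁴ ≥ 3 ÷ (1/799) = 2397.
6⁴ = 1296 < 2397 ≤ 2401 = 7⁴, so L = 7.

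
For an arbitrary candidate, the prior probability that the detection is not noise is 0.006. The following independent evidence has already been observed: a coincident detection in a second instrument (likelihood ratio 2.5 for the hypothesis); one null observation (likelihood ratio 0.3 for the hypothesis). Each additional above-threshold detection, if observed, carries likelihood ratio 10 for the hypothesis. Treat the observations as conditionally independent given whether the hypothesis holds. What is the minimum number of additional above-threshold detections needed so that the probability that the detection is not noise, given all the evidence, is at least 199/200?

Prior odds = 0.006/0.994 = 3/497.
Combined Bayes factor of the evidence already in hand = 2.5 × 0.3 = 0.75.
Odds after that evidence = (3/497) × 0.75 = 9/1988.
Target odds = 0.995/0.005 = 199.
Need 10ⁿ ≥ 199 ÷ (9/1988) = 395612/9.
10⁴ = 10000 falls short of 395612/9 but 10⁵ = 100000 reaches it, so n = 5.

5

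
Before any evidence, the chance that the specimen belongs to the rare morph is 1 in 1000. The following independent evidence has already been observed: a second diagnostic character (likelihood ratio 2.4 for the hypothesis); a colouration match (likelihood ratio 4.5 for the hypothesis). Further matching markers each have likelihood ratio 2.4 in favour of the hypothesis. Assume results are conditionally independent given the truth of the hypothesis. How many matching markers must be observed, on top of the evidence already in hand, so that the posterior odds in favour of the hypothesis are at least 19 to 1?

Prior odds = 0.001/0.999 = 1/999.
Combined Bayes factor of the evidence already in hand = 2.4 × 4.5 = 10.8.
Odds after that evidence = (1/999) × 10.8 = 2/185.
Target odds = 19.
Need 2.4ⁿ ≥ 19 ÷ (2/185) = 1757.5.
2.4⁸ = 429981696/390625 falls short of 1757.5 but 2.4⁹ ≈2641.81 reaches it, so n = 9.

9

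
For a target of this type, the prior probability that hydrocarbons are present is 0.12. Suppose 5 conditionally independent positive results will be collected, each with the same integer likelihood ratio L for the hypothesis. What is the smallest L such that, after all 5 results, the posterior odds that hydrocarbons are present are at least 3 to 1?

2

Prior odds = 0.12/0.88 = 3/22.
Target odds = 3.
Need L⁵ ≥ 3 ÷ (3/22) = 22.
1⁵ = 1 < 22 ≤ 32 = 2⁵, so L = 2.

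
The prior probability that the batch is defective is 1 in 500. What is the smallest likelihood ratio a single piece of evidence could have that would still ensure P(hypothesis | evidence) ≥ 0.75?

1497

Prior odds = 0.002/0.998 = 1/499.
Target odds = 0.75/0.25 = 3.
Required Bayes factor = 3 ÷ (1/499) = 1497.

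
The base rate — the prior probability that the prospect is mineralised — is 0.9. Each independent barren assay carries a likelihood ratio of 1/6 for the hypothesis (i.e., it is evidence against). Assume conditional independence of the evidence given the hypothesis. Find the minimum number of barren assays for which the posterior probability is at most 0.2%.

5

Prior odds: 0.9 ÷ 0.1 = 9.
Likelihood ratio per barren assay = 1/6.
Target posterior odds = 0.002/0.998 = 1/499.
Need 9 × (1/6)ⁿ ≤ 1/499, i.e. (1/6)ⁿ ≤ 1/4491.
(1/6)⁴ = 1/1296 is still above 1/4491 but (1/6)⁵ = 1/7776 is at or below it, so n = 5.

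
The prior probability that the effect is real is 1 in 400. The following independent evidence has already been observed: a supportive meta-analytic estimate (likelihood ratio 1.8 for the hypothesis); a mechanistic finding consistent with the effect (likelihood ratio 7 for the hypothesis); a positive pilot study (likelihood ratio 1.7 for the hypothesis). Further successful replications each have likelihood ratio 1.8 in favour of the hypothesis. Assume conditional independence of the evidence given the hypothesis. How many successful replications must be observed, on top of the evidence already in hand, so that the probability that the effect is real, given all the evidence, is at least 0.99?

Prior odds = 0.0025/0.9975 = 1/399.
Combined Bayes factor of the evidence already in hand = 1.8 × 7 × 1.7 = 21.42.
Odds after that evidence = (1/399) × 21.42 = 51/950.
Target odds = 0.99/0.01 = 99.
Need 1.8ⁿ ≥ 99 ÷ (51/950) = 31350/17.
1.8¹² ≈1156.83 falls short of 31350/17 but 1.8¹³ ≈2082.3 reaches it, so n = 13.

13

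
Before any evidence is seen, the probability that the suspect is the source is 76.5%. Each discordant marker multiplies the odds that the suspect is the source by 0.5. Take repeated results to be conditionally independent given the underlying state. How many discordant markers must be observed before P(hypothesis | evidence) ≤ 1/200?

10

Prior odds = 0.765/0.235 = 153/47.
Likelihood ratio per discordant marker = 0.5.
Target posterior odds = 0.005/0.995 = 1/199.
Require 0.5ⁿ ≤ 1/199 ÷ (153/47) = 47/30447.
0.5⁹ = 0.001953125 is still above 47/30447 but 0.5¹⁰ = 1/1024 is at or below it, so n = 10.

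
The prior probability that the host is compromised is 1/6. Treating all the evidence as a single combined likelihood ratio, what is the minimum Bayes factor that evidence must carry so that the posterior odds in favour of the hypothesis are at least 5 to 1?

25

Prior odds = (1/6)/(5/6) = 0.2.
Target odds = 5.
Required Bayes factor = 5 ÷ 0.2 = 25.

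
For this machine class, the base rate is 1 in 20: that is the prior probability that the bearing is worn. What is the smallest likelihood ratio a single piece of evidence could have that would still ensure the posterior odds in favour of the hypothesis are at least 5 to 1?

Prior odds = 0.05/0.95 = 1/19.
Target odds = 5.
Required Bayes factor = 5 ÷ (1/19) = 95.

95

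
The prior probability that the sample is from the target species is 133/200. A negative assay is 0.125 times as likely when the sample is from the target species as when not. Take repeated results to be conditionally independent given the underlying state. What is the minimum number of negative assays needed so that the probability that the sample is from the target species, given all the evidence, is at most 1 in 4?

1

Prior odds = 0.665/0.335 = 133/67.
Likelihood ratio per negative assay = 0.125.
Target odds: 0.25 ÷ 0.75 = 1/3.
Need (133/67) × 0.125ⁿ ≤ 1/3, i.e. 0.125ⁿ ≤ 67/399.
0.125¹ = 0.125, which is already at or below the required 67/399; so n = 1.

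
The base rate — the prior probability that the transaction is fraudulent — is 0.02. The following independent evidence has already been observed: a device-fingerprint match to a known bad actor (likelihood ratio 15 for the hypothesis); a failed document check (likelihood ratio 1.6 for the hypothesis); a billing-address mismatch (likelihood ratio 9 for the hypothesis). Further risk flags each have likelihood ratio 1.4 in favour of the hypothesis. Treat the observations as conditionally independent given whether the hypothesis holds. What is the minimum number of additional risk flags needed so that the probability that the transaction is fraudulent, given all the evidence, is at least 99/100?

Prior odds = 0.02/0.98 = 1/49.
Combined Bayes factor of the evidence already in hand = 15 × 1.6 × 9 = 216.
Odds after that evidence = (1/49) × 216 = 216/49.
Target odds = 0.99/0.01 = 99.
Need 1.4ⁿ ≥ 99 ÷ (216/49) = 539/24.
1.4⁹ = 40353607/1953125 falls short of 539/24 but 1.4¹⁰ = 282475249/9765625 reaches it, so n = 10.

10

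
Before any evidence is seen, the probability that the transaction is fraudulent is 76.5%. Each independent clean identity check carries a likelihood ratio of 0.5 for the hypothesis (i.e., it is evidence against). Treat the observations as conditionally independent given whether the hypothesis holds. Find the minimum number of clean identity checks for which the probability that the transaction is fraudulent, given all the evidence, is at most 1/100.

Prior odds: 0.765 ÷ 0.235 = 153/47.
Likelihood ratio per clean identity check = 0.5.
Target odds: 0.01 ÷ 0.99 = 1/99.
Require 0.5ⁿ ≤ 1/99 ÷ (153/47) = 47/15147.
0.5⁸ = 0.00390625 is still above 47/15147 but 0.5⁹ = 0.001953125 is at or below it, so n = 9.

9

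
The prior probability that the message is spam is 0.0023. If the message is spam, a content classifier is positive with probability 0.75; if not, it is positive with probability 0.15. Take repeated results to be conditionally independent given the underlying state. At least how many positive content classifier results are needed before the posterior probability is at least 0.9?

6

Prior odds: 0.0023 ÷ 0.9977 = 23/9977.
Likelihood ratio of a positive = 0.75/0.15 = 5.
Target odds: 0.9 ÷ 0.1 = 9.
Require 5ⁿ ≥ 9 ÷ (23/9977) = 89793/23.
5⁵ = 3125 falls short of 89793/23 but 5⁶ = 15625 reaches it, so n = 6.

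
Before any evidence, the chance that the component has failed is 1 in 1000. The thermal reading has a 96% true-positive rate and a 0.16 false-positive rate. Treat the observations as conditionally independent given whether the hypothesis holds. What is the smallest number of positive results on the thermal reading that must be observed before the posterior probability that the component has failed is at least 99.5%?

Prior odds = 0.001/0.999 = 1/999.
Likelihood ratio of a positive result = 0.96/0.16 = 6.
Target posterior odds = 0.995/0.005 = 199.
Need (1/999) × 6ⁿ ≥ 199, i.e. 6ⁿ ≥ 198801.
6⁶ = 46656 falls short of 198801 but 6⁷ = 279936 reaches it, so n = 7.

7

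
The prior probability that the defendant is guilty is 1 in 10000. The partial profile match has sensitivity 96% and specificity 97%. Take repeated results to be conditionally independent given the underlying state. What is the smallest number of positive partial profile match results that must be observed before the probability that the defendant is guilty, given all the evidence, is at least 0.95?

Prior odds: 0.0001 ÷ 0.9999 = 1/9999.
False-positive rate = 1 − 0.97 = 0.03; likelihood ratio of a positive = 0.96/0.03 = 32.
Target posterior odds = 0.95/0.05 = 19.
Need (1/9999) × 32ⁿ ≥ 19, i.e. 32ⁿ ≥ 189981.
32³ = 32768 falls short of 189981 but 32⁴ = 1048576 reaches it, so n = 4.

4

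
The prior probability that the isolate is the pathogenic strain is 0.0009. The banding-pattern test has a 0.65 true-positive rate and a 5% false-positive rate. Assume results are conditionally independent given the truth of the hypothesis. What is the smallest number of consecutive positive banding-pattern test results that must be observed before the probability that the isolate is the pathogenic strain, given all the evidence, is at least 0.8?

4

Prior odds: 0.0009 ÷ 0.9991 = 9/9991.
Likelihood ratio of a positive result = 0.65/0.05 = 13.
Target odds: 0.8 ÷ 0.2 = 4.
Require 13ⁿ ≥ 4 ÷ (9/9991) = 39964/9.
13³ = 2197 falls short of 39964/9 but 13⁴ = 28561 reaches it, so n = 4.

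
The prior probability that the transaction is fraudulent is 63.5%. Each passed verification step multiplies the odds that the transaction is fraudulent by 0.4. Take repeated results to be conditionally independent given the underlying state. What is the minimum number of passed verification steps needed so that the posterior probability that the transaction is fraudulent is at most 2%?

Prior odds = 0.635/0.365 = 127/73.
Likelihood ratio per passed verification step = 0.4.
Target posterior odds = 0.02/0.98 = 1/49.
Require 0.4ⁿ ≤ 1/49 ÷ (127/73) = 73/6223.
0.4⁴ = 0.0256 is still above 73/6223 but 0.4⁵ = 0.01024 is at or below it, so n = 5.

5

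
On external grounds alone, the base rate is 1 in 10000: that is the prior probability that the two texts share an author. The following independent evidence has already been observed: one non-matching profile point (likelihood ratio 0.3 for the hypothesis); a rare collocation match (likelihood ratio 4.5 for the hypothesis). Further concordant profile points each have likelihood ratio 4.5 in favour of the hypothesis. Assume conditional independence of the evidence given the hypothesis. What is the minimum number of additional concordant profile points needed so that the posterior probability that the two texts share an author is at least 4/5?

Prior odds = 0.0001/0.9999 = 1/9999.
Combined Bayes factor of the evidence already in hand = 0.3 × 4.5 = 1.35.
Odds after that evidence = (1/9999) × 1.35 = 3/22220.
Target odds = 0.8/0.2 = 4.
Need 4.5ⁿ ≥ 4 ÷ (3/22220) = 88880/3.
4.5⁶ = 8303.765625 falls short of 88880/3 but 4.5⁷ = 4782969/128 reaches it, so n = 7.

7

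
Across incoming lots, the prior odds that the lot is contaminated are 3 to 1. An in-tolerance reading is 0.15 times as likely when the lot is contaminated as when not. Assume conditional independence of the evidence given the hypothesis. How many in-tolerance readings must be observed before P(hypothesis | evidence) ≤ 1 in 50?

3

Prior odds = 3.
Likelihood ratio per in-tolerance reading = 0.15.
Target odds: 0.02 ÷ 0.98 = 1/49.
Need 3 × 0.15ⁿ ≤ 1/49, i.e. 0.15ⁿ ≤ 1/147.
0.15² = 0.0225 is still above 1/147 but 0.15³ = 0.003375 is at or below it, so n = 3.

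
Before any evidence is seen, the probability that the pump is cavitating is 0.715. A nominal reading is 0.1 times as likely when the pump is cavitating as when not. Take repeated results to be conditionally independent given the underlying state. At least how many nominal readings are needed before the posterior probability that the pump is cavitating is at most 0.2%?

Prior odds: 0.715 ÷ 0.285 = 143/57.
Likelihood ratio per nominal reading = 0.1.
Target posterior odds = 0.002/0.998 = 1/499.
Need (143/57) × 0.1ⁿ ≤ 1/499, i.e. 0.1ⁿ ≤ 57/71357.
0.1³ = 0.001 is still above 57/71357 but 0.1⁴ = 0.0001 is at or below it, so n = 4.

4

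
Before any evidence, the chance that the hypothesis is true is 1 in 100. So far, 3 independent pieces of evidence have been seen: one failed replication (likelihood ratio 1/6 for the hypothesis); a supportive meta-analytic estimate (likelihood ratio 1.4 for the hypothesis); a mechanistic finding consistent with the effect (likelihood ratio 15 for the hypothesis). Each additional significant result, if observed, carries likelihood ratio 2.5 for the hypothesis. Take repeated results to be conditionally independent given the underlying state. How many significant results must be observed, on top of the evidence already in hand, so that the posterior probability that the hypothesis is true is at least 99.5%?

Prior odds = 0.01/0.99 = 1/99.
Combined Bayes factor of the evidence already in hand = (1/6) × 1.4 × 15 = 3.5.
Odds after that evidence = (1/99) × 3.5 = 7/198.
Target odds = 0.995/0.005 = 199.
Need 2.5ⁿ ≥ 199 ÷ (7/198) = 39402/7.
2.5⁹ = 1953125/512 falls short of 39402/7 but 2.5¹⁰ = 9765625/1024 reaches it, so n = 10.

10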